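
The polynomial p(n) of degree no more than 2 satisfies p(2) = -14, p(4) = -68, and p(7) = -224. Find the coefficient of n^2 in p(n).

-5

Write p(n) = an^2 + bn + c. Substituting each data point gives a linear system:
  4a + 2b + c = -14
  16a + 4b + c = -68
  49a + 7b + c = -224
Solving the system yields a = -5, b = 3, c = 0.
So p(n) = -5n^2 + 3n.
The leading coefficient is -5.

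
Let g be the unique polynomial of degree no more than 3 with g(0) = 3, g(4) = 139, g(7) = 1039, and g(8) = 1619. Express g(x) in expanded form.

Write g(x) = ax^3 + bx^2 + cx + d. Substituting each data point gives a linear system:
  d = 3
  64a + 16b + 4c + d = 139
  343a + 49b + 7c + d = 1039
  512a + 64b + 8c + d = 1619
Solving the system yields a = 4, b = -6, c = -6, d = 3.
So g(x) = 4x^3 - 6x^2 - 6x + 3.
Check: g(4) = 139. ✓

g(x) = 4x^3 - 6x^2 - 6x + 3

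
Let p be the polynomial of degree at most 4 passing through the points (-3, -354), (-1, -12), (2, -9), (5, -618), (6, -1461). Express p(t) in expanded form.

Write p(t) = at^4 + bt^3 + ct^2 + dt + e. Substituting each data point gives a linear system:
  81a - 27b + 9c - 3d + e = -354
  a - b + c - d + e = -12
  16a + 8b + 4c + 2d + e = -9
  625a + 125b + 25c + 5d + e = -618
  1296a + 216b + 36c + 6d + e = -1461
Solving the system yields a = -2, b = 6, c = -4, d = -3, e = -3.
So p(t) = -2t^4 + 6t^3 - 4t^2 - 3t - 3.
Check: p(2) = -9. ✓

p(t) = -2t^4 + 6t^3 - 4t^2 - 3t - 3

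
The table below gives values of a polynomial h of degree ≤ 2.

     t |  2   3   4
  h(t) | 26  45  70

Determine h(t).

h(t) = 3t^2 + 4t + 6

Write h(t) = at^2 + bt + c. Substituting each data point gives a linear system:
  4a + 2b + c = 26
  9a + 3b + c = 45
  16a + 4b + c = 70
Solving the system yields a = 3, b = 4, c = 6.
So h(t) = 3t^2 + 4t + 6.
Check: h(3) = 45. ✓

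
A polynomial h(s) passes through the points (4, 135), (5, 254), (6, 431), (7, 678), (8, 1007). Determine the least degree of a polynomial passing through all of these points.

Forward differences of the values at s = 4, 5, 6, 7, 8:
  h  : 135  254  431  678  1007
  Δ  : 119  177  247  329
  Δ^2: 58  70  82
  Δ^3: 12  12
  Δ^4: 0
The third differences are constant (12) and nonzero, while all higher differences vanish, so the minimal degree is 3.

3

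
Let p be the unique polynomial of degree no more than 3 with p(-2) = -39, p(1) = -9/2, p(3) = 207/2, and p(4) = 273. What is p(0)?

-3

Using the Lagrange interpolation formula with nodes -2, 1, 3, 4:
  L_0(u) = (u - 1)(u - 3)(u - 4) / -90
  L_1(u) = (u + 2)(u - 3)(u - 4) / 18
  L_2(u) = (u + 2)(u - 1)(u - 4) / -10
  L_3(u) = (u + 2)(u - 1)(u - 3) / 18
Then p(u) = -39·L_0(u) - 9/2·L_1(u) + 207/2·L_2(u) + 273·L_3(u).
Expanding and collecting terms gives p(u) = 5u³ - (3/2)u² - 5u - 3.
Evaluating at u = 0: p(0) = -3.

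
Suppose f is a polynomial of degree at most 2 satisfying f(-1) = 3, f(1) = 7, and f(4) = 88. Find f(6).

192

Write f(u) = au^2 + bu + c. Substituting each data point gives a linear system:
  a - b + c = 3
  a + b + c = 7
  16a + 4b + c = 88
Solving the system yields a = 5, b = 2, c = 0.
So f(u) = 5u^2 + 2u.
Then f(6) = 192.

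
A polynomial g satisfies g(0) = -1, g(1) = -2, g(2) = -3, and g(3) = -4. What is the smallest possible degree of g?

1

Forward differences of the values at u = 0, 1, 2, 3:
  g  : -1  -2  -3  -4
  Δ  : -1  -1  -1
  Δ^2: 0  0
  Δ^3: 0
The first differences are constant (-1) and nonzero, while all higher differences vanish, so the minimal degree is 1.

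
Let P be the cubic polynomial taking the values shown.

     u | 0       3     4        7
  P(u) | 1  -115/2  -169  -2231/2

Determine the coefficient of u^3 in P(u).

Write P(u) = au^3 + bu^2 + cu + d. Substituting each data point gives a linear system:
  d = 1
  27a + 9b + 3c + d = -115/2
  64a + 16b + 4c + d = -169
  343a + 49b + 7c + d = -2231/2
Solving the system yields a = -4, b = 5, c = 3/2, d = 1.
So P(u) = -4u^3 + 5u^2 + (3/2)u + 1.
The leading coefficient is -4.

-4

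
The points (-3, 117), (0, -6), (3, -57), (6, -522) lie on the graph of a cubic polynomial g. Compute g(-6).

798

Write g(n) = an^3 + bn^2 + cn + d. Substituting each data point gives a linear system:
  -27a + 9b - 3c + d = 117
  d = -6
  27a + 9b + 3c + d = -57
  216a + 36b + 6c + d = -522
Solving the system yields a = -3, b = 4, c = -2, d = -6.
So g(n) = -3n³ + 4n² - 2n - 6.
Then g(-6) = 798.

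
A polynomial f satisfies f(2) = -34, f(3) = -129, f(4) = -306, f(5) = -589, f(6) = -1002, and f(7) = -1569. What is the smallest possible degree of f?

3

Forward differences of the values at s = 2, 3, 4, 5, 6, 7:
  f  : -34  -129  -306  -589  -1002  -1569
  Δ  : -95  -177  -283  -413  -567
  Δ^2: -82  -106  -130  -154
  Δ^3: -24  -24  -24
  Δ^4: 0  0
  Δ^5: 0
The third differences are constant (-24) and nonzero, while all higher differences vanish, so the minimal degree is 3.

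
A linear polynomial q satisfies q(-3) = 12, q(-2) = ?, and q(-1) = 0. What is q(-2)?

On equispaced nodes a degree-1 polynomial has vanishing second forward difference, so
  q(-3) - 2·q(-2) + q(-1) = 0.
Substituting the known values and solving for q(-2):
  -2·q(-2) = -12
  q(-2) = 6.

6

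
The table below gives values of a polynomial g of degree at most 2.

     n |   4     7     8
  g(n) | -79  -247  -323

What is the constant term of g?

5

Write g(n) = an^2 + bn + c. Substituting each data point gives a linear system:
  16a + 4b + c = -79
  49a + 7b + c = -247
  64a + 8b + c = -323
Solving the system yields a = -5, b = -1, c = 5.
So g(n) = -5n^2 - n + 5.
The constant term is 5.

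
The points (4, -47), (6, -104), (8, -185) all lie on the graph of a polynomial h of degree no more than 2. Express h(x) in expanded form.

h(x) = -3x^2 + (3/2)x - 5

Write h(x) = ax^2 + bx + c. Substituting each data point gives a linear system:
  16a + 4b + c = -47
  36a + 6b + c = -104
  64a + 8b + c = -185
Solving the system yields a = -3, b = 3/2, c = -5.
So h(x) = -3x^2 + (3/2)x - 5.
Check: h(6) = -104. ✓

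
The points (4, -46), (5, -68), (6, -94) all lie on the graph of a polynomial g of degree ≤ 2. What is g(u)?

g(u) = -2u^2 - 4u + 2

Using the Lagrange interpolation formula with nodes 4, 5, 6:
  L_0(u) = (u - 5)(u - 6) / 2
  L_1(u) = (u - 4)(u - 6) / -1
  L_2(u) = (u - 4)(u - 5) / 2
Then g(u) = -46·L_0(u) - 68·L_1(u) - 94·L_2(u).
Expanding and collecting terms gives g(u) = -2u² - 4u + 2.
Check: g(6) = -94. ✓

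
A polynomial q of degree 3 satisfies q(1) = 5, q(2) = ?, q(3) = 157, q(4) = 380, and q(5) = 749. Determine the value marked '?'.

The 4 known points determine the degree-3 polynomial uniquely.
Write q(n) = an^3 + bn^2 + cn + d. Substituting each data point gives a linear system:
  a + b + c + d = 5
  27a + 9b + 3c + d = 157
  64a + 16b + 4c + d = 380
  125a + 25b + 5c + d = 749
Solving the system yields a = 6, b = 1, c = -6, d = 4.
So q(n) = 6n^3 + n^2 - 6n + 4.
Then q(2) = 44.

44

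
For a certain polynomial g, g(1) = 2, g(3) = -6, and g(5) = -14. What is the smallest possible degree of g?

Forward differences of the values at s = 1, 3, 5:
  g  : 2  -6  -14
  Δ  : -8  -8
  Δ^2: 0
The first differences are constant (-8) and nonzero, while all higher differences vanish, so the minimal degree is 1.

1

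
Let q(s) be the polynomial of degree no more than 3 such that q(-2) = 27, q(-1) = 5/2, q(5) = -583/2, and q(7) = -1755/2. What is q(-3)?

Using the Lagrange interpolation formula with nodes -2, -1, 5, 7:
  L_0(s) = (s + 1)(s - 5)(s - 7) / -63
  L_1(s) = (s + 2)(s - 5)(s - 7) / 48
  L_2(s) = (s + 2)(s + 1)(s - 7) / -84
  L_3(s) = (s + 2)(s + 1)(s - 5) / 144
Then q(s) = 27·L_0(s) + 5/2·L_1(s) - 583/2·L_2(s) - 1755/2·L_3(s).
Expanding and collecting terms gives q(s) = -3s^3 + (5/2)s^2 + 4s + 1.
Evaluating at s = -3: q(-3) = 185/2.

185/2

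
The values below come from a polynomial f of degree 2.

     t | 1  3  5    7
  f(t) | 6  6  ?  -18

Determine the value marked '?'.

On equispaced nodes a degree-2 polynomial has vanishing third forward difference, so
  - f(1) + 3·f(3) - 3·f(5) + f(7) = 0.
Substituting the known values and solving for f(5):
  -3·f(5) = 6
  f(5) = -2.

-2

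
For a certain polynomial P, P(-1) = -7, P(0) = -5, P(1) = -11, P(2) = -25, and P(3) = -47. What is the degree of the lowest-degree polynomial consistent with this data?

Forward differences of the values at x = -1, 0, 1, 2, 3:
  P  : -7  -5  -11  -25  -47
  Δ  : 2  -6  -14  -22
  Δ^2: -8  -8  -8
  Δ^3: 0  0
  Δ^4: 0
The second differences are constant (-8) and nonzero, while all higher differences vanish, so the minimal degree is 2.

2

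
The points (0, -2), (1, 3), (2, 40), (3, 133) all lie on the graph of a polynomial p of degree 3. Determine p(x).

p(x) = 4x^3 + 4x^2 - 3x - 2

Write p(x) = ax^3 + bx^2 + cx + d. Substituting each data point gives a linear system:
  d = -2
  a + b + c + d = 3
  8a + 4b + 2c + d = 40
  27a + 9b + 3c + d = 133
Solving the system yields a = 4, b = 4, c = -3, d = -2.
So p(x) = 4x³ + 4x² - 3x - 2.
Check: p(3) = 133. ✓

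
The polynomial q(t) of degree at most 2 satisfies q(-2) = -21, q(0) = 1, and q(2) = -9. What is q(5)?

-84

Forward differences of the values at t = -2, 0, 2:
  q  : -21  1  -9
  Δ  : 22  -10
  Δ^2: -32
The second differences are constant, confirming degree 2.
Interpolating (Newton forward form) and evaluating at t = 5 gives q(5) = -84.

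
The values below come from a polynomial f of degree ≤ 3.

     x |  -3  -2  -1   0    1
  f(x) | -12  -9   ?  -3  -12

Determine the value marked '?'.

-4

On equispaced nodes a degree-3 polynomial has vanishing fourth forward difference, so
  f(-3) - 4·f(-2) + 6·f(-1) - 4·f(0) + f(1) = 0.
Substituting the known values and solving for f(-1):
  6·f(-1) = -24
  f(-1) = -4.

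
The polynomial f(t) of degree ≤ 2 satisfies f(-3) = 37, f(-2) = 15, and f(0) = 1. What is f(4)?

93

Write f(t) = at^2 + bt + c. Substituting each data point gives a linear system:
  9a - 3b + c = 37
  4a - 2b + c = 15
  c = 1
Solving the system yields a = 5, b = 3, c = 1.
So f(t) = 5t^2 + 3t + 1.
Then f(4) = 93.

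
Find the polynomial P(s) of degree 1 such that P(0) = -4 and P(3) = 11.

Using the Lagrange interpolation formula with nodes 0, 3:
  L_0(s) = (s - 3) / -3
  L_1(s) = s / 3
Then P(s) = -4·L_0(s) + 11·L_1(s).
Expanding and collecting terms gives P(s) = 5s - 4.
Check: P(3) = 11. ✓

P(s) = 5s - 4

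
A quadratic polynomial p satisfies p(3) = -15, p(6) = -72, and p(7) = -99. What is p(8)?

Write p(n) = an^2 + bn + c. Substituting each data point gives a linear system:
  9a + 3b + c = -15
  36a + 6b + c = -72
  49a + 7b + c = -99
Solving the system yields a = -2, b = -1, c = 6.
So p(n) = -2n² - n + 6.
Then p(8) = -130.

-130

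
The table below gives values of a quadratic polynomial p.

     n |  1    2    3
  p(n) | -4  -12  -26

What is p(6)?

-104

Forward differences of the values at n = 1, 2, 3:
  p  : -4  -12  -26
  Δ  : -8  -14
  Δ^2: -6
The second differences are constant, confirming degree 2.
Interpolating (Newton forward form) and evaluating at n = 6 gives p(6) = -104.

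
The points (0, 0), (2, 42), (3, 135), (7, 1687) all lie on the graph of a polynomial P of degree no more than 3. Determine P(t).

P(t) = 5t^3 - t^2 + 3t

Write P(t) = at^3 + bt^2 + ct + d. Substituting each data point gives a linear system:
  d = 0
  8a + 4b + 2c + d = 42
  27a + 9b + 3c + d = 135
  343a + 49b + 7c + d = 1687
Solving the system yields a = 5, b = -1, c = 3, d = 0.
So P(t) = 5t^3 - t^2 + 3t.
Check: P(2) = 42. ✓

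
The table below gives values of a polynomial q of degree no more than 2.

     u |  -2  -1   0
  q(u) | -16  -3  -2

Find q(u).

Using the Lagrange interpolation formula with nodes -2, -1, 0:
  L_0(u) = (u + 1)u / 2
  L_1(u) = (u + 2)u / -1
  L_2(u) = (u + 2)(u + 1) / 2
Then q(u) = -16·L_0(u) - 3·L_1(u) - 2·L_2(u).
Expanding and collecting terms gives q(u) = -6u² - 5u - 2.
Check: q(0) = -2. ✓

q(u) = -6u^2 - 5u - 2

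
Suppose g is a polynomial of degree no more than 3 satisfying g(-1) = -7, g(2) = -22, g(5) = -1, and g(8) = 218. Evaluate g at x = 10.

Write g(x) = ax^3 + bx^2 + cx + d. Substituting each data point gives a linear system:
  -a + b - c + d = -7
  8a + 4b + 2c + d = -22
  125a + 25b + 5c + d = -1
  512a + 64b + 8c + d = 218
Solving the system yields a = 1, b = -4, c = -4, d = -6.
So g(x) = x^3 - 4x^2 - 4x - 6.
Then g(10) = 554.

554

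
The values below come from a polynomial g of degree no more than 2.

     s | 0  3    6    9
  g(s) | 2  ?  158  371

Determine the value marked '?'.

35

On equispaced nodes a degree-2 polynomial has vanishing third forward difference, so
  - g(0) + 3·g(3) - 3·g(6) + g(9) = 0.
Substituting the known values and solving for g(3):
  3·g(3) = 105
  g(3) = 35.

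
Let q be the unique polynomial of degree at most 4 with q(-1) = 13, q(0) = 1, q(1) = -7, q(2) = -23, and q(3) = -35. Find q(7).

Using the Lagrange interpolation formula with nodes -1, 0, 1, 2, 3:
  L_0(n) = n(n - 1)(n - 2)(n - 3) / 24
  L_1(n) = (n + 1)(n - 1)(n - 2)(n - 3) / -6
  L_2(n) = (n + 1)n(n - 2)(n - 3) / 4
  L_3(n) = (n + 1)n(n - 1)(n - 3) / -6
  L_4(n) = (n + 1)n(n - 1)(n - 2) / 24
Then q(n) = 13·L_0(n) + 1·L_1(n) - 7·L_2(n) - 23·L_3(n) - 35·L_4(n).
Expanding and collecting terms gives q(n) = n⁴ - 4n³ + n² - 6n + 1.
Evaluating at n = 7: q(7) = 1037.

1037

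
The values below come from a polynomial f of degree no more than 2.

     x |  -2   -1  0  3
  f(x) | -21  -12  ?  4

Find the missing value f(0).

-5

The 3 known points determine the degree-2 polynomial uniquely.
Write f(x) = ax^2 + bx + c. Substituting each data point gives a linear system:
  4a - 2b + c = -21
  a - b + c = -12
  9a + 3b + c = 4
Solving the system yields a = -1, b = 6, c = -5.
So f(x) = -x² + 6x - 5.
Then f(0) = -5.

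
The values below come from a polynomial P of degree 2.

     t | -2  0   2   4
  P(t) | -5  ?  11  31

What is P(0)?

-1

On equispaced nodes a degree-2 polynomial has vanishing third forward difference, so
  - P(-2) + 3·P(0) - 3·P(2) + P(4) = 0.
Substituting the known values and solving for P(0):
  3·P(0) = -3
  P(0) = -1.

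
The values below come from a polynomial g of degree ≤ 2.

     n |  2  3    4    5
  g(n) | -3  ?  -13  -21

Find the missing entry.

-7

The 3 known points determine the degree-2 polynomial uniquely.
Write g(n) = an^2 + bn + c. Substituting each data point gives a linear system:
  4a + 2b + c = -3
  16a + 4b + c = -13
  25a + 5b + c = -21
Solving the system yields a = -1, b = 1, c = -1.
So g(n) = -n^2 + n - 1.
Then g(3) = -7.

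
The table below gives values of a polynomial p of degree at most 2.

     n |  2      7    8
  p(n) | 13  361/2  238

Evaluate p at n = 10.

Using the Lagrange interpolation formula with nodes 2, 7, 8:
  L_0(n) = (n - 7)(n - 8) / 30
  L_1(n) = (n - 2)(n - 8) / -5
  L_2(n) = (n - 2)(n - 7) / 6
Then p(n) = 13·L_0(n) + 361/2·L_1(n) + 238·L_2(n).
Expanding and collecting terms gives p(n) = 4n^2 - (5/2)n + 2.
Evaluating at n = 10: p(10) = 377.

377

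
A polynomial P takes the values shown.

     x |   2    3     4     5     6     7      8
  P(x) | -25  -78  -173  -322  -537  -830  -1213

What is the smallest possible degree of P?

3

Forward differences of the values at x = 2, 3, 4, 5, 6, 7, 8:
  P  : -25  -78  -173  -322  -537  -830  -1213
  Δ  : -53  -95  -149  -215  -293  -383
  Δ^2: -42  -54  -66  -78  -90
  Δ^3: -12  -12  -12  -12
  Δ^4: 0  0  0
  Δ^5: 0  0
  Δ^6: 0
The third differences are constant (-12) and nonzero, while all higher differences vanish, so the minimal degree is 3.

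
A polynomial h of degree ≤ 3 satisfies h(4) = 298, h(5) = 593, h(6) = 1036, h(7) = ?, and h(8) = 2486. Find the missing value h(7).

On equispaced nodes a degree-3 polynomial has vanishing fourth forward difference, so
  h(4) - 4·h(5) + 6·h(6) - 4·h(7) + h(8) = 0.
Substituting the known values and solving for h(7):
  -4·h(7) = -6628
  h(7) = 1657.

1657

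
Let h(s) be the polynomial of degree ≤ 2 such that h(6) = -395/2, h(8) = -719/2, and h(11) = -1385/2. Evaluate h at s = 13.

Using the Lagrange interpolation formula with nodes 6, 8, 11:
  L_0(s) = (s - 8)(s - 11) / 10
  L_1(s) = (s - 6)(s - 11) / -6
  L_2(s) = (s - 6)(s - 8) / 15
Then h(s) = -395/2·L_0(s) - 719/2·L_1(s) - 1385/2·L_2(s).
Expanding and collecting terms gives h(s) = -6s^2 + 3s + 1/2.
Evaluating at s = 13: h(13) = -1949/2.

-1949/2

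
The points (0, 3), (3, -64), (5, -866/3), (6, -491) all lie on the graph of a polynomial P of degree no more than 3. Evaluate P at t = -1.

Write P(t) = at^3 + bt^2 + ct + d. Substituting each data point gives a linear system:
  d = 3
  27a + 9b + 3c + d = -64
  125a + 25b + 5c + d = -866/3
  216a + 36b + 6c + d = -491
Solving the system yields a = -2, b = -2, c = 5/3, d = 3.
So P(t) = -2t³ - 2t² + (5/3)t + 3.
Then P(-1) = 4/3.

4/3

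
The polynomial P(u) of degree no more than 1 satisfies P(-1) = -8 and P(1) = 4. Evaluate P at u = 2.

10

Using the Lagrange interpolation formula with nodes -1, 1:
  L_0(u) = (u - 1) / -2
  L_1(u) = (u + 1) / 2
Then P(u) = -8·L_0(u) + 4·L_1(u).
Expanding and collecting terms gives P(u) = 6u - 2.
Evaluating at u = 2: P(2) = 10.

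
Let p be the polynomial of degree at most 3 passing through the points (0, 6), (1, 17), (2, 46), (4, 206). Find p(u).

p(u) = 2u^3 + 3u^2 + 6u + 6

Write p(u) = au^3 + bu^2 + cu + d. Substituting each data point gives a linear system:
  d = 6
  a + b + c + d = 17
  8a + 4b + 2c + d = 46
  64a + 16b + 4c + d = 206
Solving the system yields a = 2, b = 3, c = 6, d = 6.
So p(u) = 2u^3 + 3u^2 + 6u + 6.
Check: p(4) = 206. ✓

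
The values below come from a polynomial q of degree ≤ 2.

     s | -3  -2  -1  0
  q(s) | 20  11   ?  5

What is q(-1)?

On equispaced nodes a degree-2 polynomial has vanishing third forward difference, so
  - q(-3) + 3·q(-2) - 3·q(-1) + q(0) = 0.
Substituting the known values and solving for q(-1):
  -3·q(-1) = -18
  q(-1) = 6.

6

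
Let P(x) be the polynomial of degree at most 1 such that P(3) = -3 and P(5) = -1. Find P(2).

-4

Using the Lagrange interpolation formula with nodes 3, 5:
  L_0(x) = (x - 5) / -2
  L_1(x) = (x - 3) / 2
Then P(x) = -3·L_0(x) - 1·L_1(x).
Expanding and collecting terms gives P(x) = x - 6.
Evaluating at x = 2: P(2) = -4.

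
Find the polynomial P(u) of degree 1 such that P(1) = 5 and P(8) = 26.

P(u) = 3u + 2

Using the Lagrange interpolation formula with nodes 1, 8:
  L_0(u) = (u - 8) / -7
  L_1(u) = (u - 1) / 7
Then P(u) = 5·L_0(u) + 26·L_1(u).
Expanding and collecting terms gives P(u) = 3u + 2.
Check: P(8) = 26. ✓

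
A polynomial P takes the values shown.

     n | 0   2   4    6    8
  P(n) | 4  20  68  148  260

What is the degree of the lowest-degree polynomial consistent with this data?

2

Forward differences of the values at n = 0, 2, 4, 6, 8:
  P  : 4  20  68  148  260
  Δ  : 16  48  80  112
  Δ^2: 32  32  32
  Δ^3: 0  0
  Δ^4: 0
The second differences are constant (32) and nonzero, while all higher differences vanish, so the minimal degree is 2.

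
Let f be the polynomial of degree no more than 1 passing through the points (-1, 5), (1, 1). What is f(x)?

Write f(x) = ax + b. Substituting each data point gives a linear system:
  -a + b = 5
  a + b = 1
Solving the system yields a = -2, b = 3.
So f(x) = -2x + 3.
Check: f(1) = 1. ✓

f(x) = -2x + 3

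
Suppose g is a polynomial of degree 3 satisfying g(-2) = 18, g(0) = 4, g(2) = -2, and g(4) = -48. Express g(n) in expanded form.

g(n) = -n^3 + n^2 - n + 4

Write g(n) = an^3 + bn^2 + cn + d. Substituting each data point gives a linear system:
  -8a + 4b - 2c + d = 18
  d = 4
  8a + 4b + 2c + d = -2
  64a + 16b + 4c + d = -48
Solving the system yields a = -1, b = 1, c = -1, d = 4.
So g(n) = -n^3 + n^2 - n + 4.
Check: g(-2) = 18. ✓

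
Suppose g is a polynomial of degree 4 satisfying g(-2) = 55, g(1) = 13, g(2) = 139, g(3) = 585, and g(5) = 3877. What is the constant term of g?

Write g(n) = an^4 + bn^3 + cn^2 + dn + e. Substituting each data point gives a linear system:
  16a - 8b + 4c - 2d + e = 55
  a + b + c + d + e = 13
  16a + 8b + 4c + 2d + e = 139
  81a + 27b + 9c + 3d + e = 585
  625a + 125b + 25c + 5d + e = 3877
Solving the system yields a = 5, b = 5, c = 5, d = 1, e = -3.
So g(n) = 5n^4 + 5n^3 + 5n^2 + n - 3.
The constant term is -3.

-3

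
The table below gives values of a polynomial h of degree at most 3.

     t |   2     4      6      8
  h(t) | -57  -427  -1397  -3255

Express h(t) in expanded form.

Write h(t) = at^3 + bt^2 + ct + d. Substituting each data point gives a linear system:
  8a + 4b + 2c + d = -57
  64a + 16b + 4c + d = -427
  216a + 36b + 6c + d = -1397
  512a + 64b + 8c + d = -3255
Solving the system yields a = -6, b = -3, c = 1, d = 1.
So h(t) = -6t^3 - 3t^2 + t + 1.
Check: h(2) = -57. ✓

h(t) = -6t^3 - 3t^2 + t + 1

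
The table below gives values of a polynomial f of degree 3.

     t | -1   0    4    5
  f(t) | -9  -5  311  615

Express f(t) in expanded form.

f(t) = 5t^3 - t - 5

Write f(t) = at^3 + bt^2 + ct + d. Substituting each data point gives a linear system:
  -a + b - c + d = -9
  d = -5
  64a + 16b + 4c + d = 311
  125a + 25b + 5c + d = 615
Solving the system yields a = 5, b = 0, c = -1, d = -5.
So f(t) = 5t^3 - t - 5.
Check: f(5) = 615. ✓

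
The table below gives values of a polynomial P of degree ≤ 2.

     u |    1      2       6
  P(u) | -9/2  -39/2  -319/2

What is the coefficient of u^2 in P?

-4

Write P(u) = au^2 + bu + c. Substituting each data point gives a linear system:
  a + b + c = -9/2
  4a + 2b + c = -39/2
  36a + 6b + c = -319/2
Solving the system yields a = -4, b = -3, c = 5/2.
So P(u) = -4u^2 - 3u + 5/2.
The leading coefficient is -4.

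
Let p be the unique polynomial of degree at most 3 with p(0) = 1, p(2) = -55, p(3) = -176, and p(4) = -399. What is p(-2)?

Write p(s) = as^3 + bs^2 + cs + d. Substituting each data point gives a linear system:
  d = 1
  8a + 4b + 2c + d = -55
  27a + 9b + 3c + d = -176
  64a + 16b + 4c + d = -399
Solving the system yields a = -5, b = -6, c = 4, d = 1.
So p(s) = -5s^3 - 6s^2 + 4s + 1.
Then p(-2) = 9.

9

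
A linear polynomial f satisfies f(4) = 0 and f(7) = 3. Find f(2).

Write f(n) = an + b. Substituting each data point gives a linear system:
  4a + b = 0
  7a + b = 3
Solving the system yields a = 1, b = -4.
So f(n) = n - 4.
Then f(2) = -2.

-2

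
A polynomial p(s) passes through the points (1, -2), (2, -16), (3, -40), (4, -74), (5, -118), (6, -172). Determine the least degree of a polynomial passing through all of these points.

2

Forward differences of the values at s = 1, 2, 3, 4, 5, 6:
  p  : -2  -16  -40  -74  -118  -172
  Δ  : -14  -24  -34  -44  -54
  Δ^2: -10  -10  -10  -10
  Δ^3: 0  0  0
  Δ^4: 0  0
  Δ^5: 0
The second differences are constant (-10) and nonzero, while all higher differences vanish, so the minimal degree is 2.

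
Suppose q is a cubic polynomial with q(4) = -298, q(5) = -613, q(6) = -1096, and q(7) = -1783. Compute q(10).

-5428

Forward differences of the values at s = 4, 5, 6, 7:
  q  : -298  -613  -1096  -1783
  Δ  : -315  -483  -687
  Δ^2: -168  -204
  Δ^3: -36
The third differences are constant, confirming degree 3.
Interpolating (Newton forward form) and evaluating at s = 10 gives q(10) = -5428.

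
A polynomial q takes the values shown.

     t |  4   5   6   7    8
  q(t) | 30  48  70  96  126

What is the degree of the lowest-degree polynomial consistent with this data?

2

Forward differences of the values at t = 4, 5, 6, 7, 8:
  q  : 30  48  70  96  126
  Δ  : 18  22  26  30
  Δ^2: 4  4  4
  Δ^3: 0  0
  Δ^4: 0
The second differences are constant (4) and nonzero, while all higher differences vanish, so the minimal degree is 2.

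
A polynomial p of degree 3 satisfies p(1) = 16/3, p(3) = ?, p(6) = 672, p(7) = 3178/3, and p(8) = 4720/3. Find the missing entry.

The 4 known points determine the degree-3 polynomial uniquely.
Write p(t) = at^3 + bt^2 + ct + d. Substituting each data point gives a linear system:
  a + b + c + d = 16/3
  216a + 36b + 6c + d = 672
  343a + 49b + 7c + d = 3178/3
  512a + 64b + 8c + d = 4720/3
Solving the system yields a = 3, b = 1/3, c = 2, d = 0.
So p(t) = 3t^3 + (1/3)t^2 + 2t.
Then p(3) = 90.

90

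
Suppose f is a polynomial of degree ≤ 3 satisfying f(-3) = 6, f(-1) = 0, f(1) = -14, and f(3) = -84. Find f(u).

f(u) = -u^3 - 4u^2 - 6u - 3

Write f(u) = au^3 + bu^2 + cu + d. Substituting each data point gives a linear system:
  -27a + 9b - 3c + d = 6
  -a + b - c + d = 0
  a + b + c + d = -14
  27a + 9b + 3c + d = -84
Solving the system yields a = -1, b = -4, c = -6, d = -3.
So f(u) = -u^3 - 4u^2 - 6u - 3.
Check: f(1) = -14. ✓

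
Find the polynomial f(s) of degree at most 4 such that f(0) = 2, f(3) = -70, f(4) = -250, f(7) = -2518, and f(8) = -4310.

Write f(s) = as^4 + bs^3 + cs^2 + ds + e. Substituting each data point gives a linear system:
  e = 2
  81a + 27b + 9c + 3d + e = -70
  256a + 64b + 16c + 4d + e = -250
  2401a + 343b + 49c + 7d + e = -2518
  4096a + 512b + 64c + 8d + e = -4310
Solving the system yields a = -1, b = -1, c = 5, d = -3, e = 2.
So f(s) = -s^4 - s^3 + 5s^2 - 3s + 2.
Check: f(8) = -4310. ✓

f(s) = -s^4 - s^3 + 5s^2 - 3s + 2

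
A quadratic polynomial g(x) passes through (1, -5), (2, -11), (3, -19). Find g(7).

-71

Using the Lagrange interpolation formula with nodes 1, 2, 3:
  L_0(x) = (x - 2)(x - 3) / 2
  L_1(x) = (x - 1)(x - 3) / -1
  L_2(x) = (x - 1)(x - 2) / 2
Then g(x) = -5·L_0(x) - 11·L_1(x) - 19·L_2(x).
Expanding and collecting terms gives g(x) = -x^2 - 3x - 1.
Evaluating at x = 7: g(7) = -71.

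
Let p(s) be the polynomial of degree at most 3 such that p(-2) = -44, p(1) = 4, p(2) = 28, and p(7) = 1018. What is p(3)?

86

Write p(s) = as^3 + bs^2 + cs + d. Substituting each data point gives a linear system:
  -8a + 4b - 2c + d = -44
  a + b + c + d = 4
  8a + 4b + 2c + d = 28
  343a + 49b + 7c + d = 1018
Solving the system yields a = 3, b = -1, c = 6, d = -4.
So p(s) = 3s³ - s² + 6s - 4.
Then p(3) = 86.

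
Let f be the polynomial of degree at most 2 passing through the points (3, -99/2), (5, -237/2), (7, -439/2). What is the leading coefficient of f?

Write f(t) = at^2 + bt + c. Substituting each data point gives a linear system:
  9a + 3b + c = -99/2
  25a + 5b + c = -237/2
  49a + 7b + c = -439/2
Solving the system yields a = -4, b = -5/2, c = -6.
So f(t) = -4t² - (5/2)t - 6.
The leading coefficient is -4.

-4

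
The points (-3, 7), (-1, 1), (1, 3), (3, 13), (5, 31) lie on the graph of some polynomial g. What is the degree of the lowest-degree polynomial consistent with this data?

Forward differences of the values at t = -3, -1, 1, 3, 5:
  g  : 7  1  3  13  31
  Δ  : -6  2  10  18
  Δ^2: 8  8  8
  Δ^3: 0  0
  Δ^4: 0
The second differences are constant (8) and nonzero, while all higher differences vanish, so the minimal degree is 2.

2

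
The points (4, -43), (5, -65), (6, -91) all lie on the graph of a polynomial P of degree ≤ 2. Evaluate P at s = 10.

-235

Forward differences of the values at s = 4, 5, 6:
  P  : -43  -65  -91
  Δ  : -22  -26
  Δ^2: -4
The second differences are constant, confirming degree 2.
Interpolating (Newton forward form) and evaluating at s = 10 gives P(10) = -235.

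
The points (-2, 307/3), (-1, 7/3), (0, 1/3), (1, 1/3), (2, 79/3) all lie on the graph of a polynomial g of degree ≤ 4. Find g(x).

Using the Lagrange interpolation formula with nodes -2, -1, 0, 1, 2:
  L_0(x) = (x + 1)x(x - 1)(x - 2) / 24
  L_1(x) = (x + 2)x(x - 1)(x - 2) / -6
  L_2(x) = (x + 2)(x + 1)(x - 1)(x - 2) / 4
  L_3(x) = (x + 2)(x + 1)x(x - 2) / -6
  L_4(x) = (x + 2)(x + 1)x(x - 1) / 24
Then g(x) = 307/3·L_0(x) + 7/3·L_1(x) + 1/3·L_2(x) + 1/3·L_3(x) + 79/3·L_4(x).
Expanding and collecting terms gives g(x) = 5x⁴ - 6x³ - 4x² + 5x + 1/3.
Check: g(0) = 1/3. ✓

g(x) = 5x^4 - 6x^3 - 4x^2 + 5x + 1/3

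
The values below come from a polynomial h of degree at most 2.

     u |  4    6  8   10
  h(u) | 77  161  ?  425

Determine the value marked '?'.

277

On equispaced nodes a degree-2 polynomial has vanishing third forward difference, so
  - h(4) + 3·h(6) - 3·h(8) + h(10) = 0.
Substituting the known values and solving for h(8):
  -3·h(8) = -831
  h(8) = 277.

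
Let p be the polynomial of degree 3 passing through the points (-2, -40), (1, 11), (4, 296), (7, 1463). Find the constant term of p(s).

Write p(s) = as^3 + bs^2 + cs + d. Substituting each data point gives a linear system:
  -8a + 4b - 2c + d = -40
  a + b + c + d = 11
  64a + 16b + 4c + d = 296
  343a + 49b + 7c + d = 1463
Solving the system yields a = 4, b = 1, c = 6, d = 0.
So p(s) = 4s^3 + s^2 + 6s.
The constant term is 0.

0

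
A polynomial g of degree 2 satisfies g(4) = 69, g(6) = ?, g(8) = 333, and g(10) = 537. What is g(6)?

The 3 known points determine the degree-2 polynomial uniquely.
Write g(t) = at^2 + bt + c. Substituting each data point gives a linear system:
  16a + 4b + c = 69
  64a + 8b + c = 333
  100a + 10b + c = 537
Solving the system yields a = 6, b = -6, c = -3.
So g(t) = 6t² - 6t - 3.
Then g(6) = 177.

177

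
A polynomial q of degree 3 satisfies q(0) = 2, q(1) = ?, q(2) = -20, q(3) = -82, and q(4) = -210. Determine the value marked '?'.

On equispaced nodes a degree-3 polynomial has vanishing fourth forward difference, so
  q(0) - 4·q(1) + 6·q(2) - 4·q(3) + q(4) = 0.
Substituting the known values and solving for q(1):
  -4·q(1) = 0
  q(1) = 0.

0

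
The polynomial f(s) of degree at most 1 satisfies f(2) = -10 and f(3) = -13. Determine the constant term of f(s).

Write f(s) = as + b. Substituting each data point gives a linear system:
  2a + b = -10
  3a + b = -13
Solving the system yields a = -3, b = -4.
So f(s) = -3s - 4.
The constant term is -4.

-4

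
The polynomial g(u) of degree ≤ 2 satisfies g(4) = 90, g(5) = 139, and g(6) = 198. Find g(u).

g(u) = 5u^2 + 4u - 6

Using the Lagrange interpolation formula with nodes 4, 5, 6:
  L_0(u) = (u - 5)(u - 6) / 2
  L_1(u) = (u - 4)(u - 6) / -1
  L_2(u) = (u - 4)(u - 5) / 2
Then g(u) = 90·L_0(u) + 139·L_1(u) + 198·L_2(u).
Expanding and collecting terms gives g(u) = 5u^2 + 4u - 6.
Check: g(6) = 198. ✓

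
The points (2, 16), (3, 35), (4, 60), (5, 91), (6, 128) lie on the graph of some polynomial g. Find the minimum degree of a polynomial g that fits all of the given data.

2

Forward differences of the values at t = 2, 3, 4, 5, 6:
  g  : 16  35  60  91  128
  Δ  : 19  25  31  37
  Δ^2: 6  6  6
  Δ^3: 0  0
  Δ^4: 0
The second differences are constant (6) and nonzero, while all higher differences vanish, so the minimal degree is 2.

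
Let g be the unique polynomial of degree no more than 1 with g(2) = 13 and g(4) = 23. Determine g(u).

g(u) = 5u + 3

Write g(u) = au + b. Substituting each data point gives a linear system:
  2a + b = 13
  4a + b = 23
Solving the system yields a = 5, b = 3.
So g(u) = 5u + 3.
Check: g(4) = 23. ✓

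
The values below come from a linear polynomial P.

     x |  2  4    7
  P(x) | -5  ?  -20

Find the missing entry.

-11

The 2 known points determine the degree-1 polynomial uniquely.
Write P(x) = ax + b. Substituting each data point gives a linear system:
  2a + b = -5
  7a + b = -20
Solving the system yields a = -3, b = 1.
So P(x) = -3x + 1.
Then P(4) = -11.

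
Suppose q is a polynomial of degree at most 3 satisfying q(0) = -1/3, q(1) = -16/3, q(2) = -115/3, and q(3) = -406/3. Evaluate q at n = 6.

Using the Lagrange interpolation formula with nodes 0, 1, 2, 3:
  L_0(n) = (n - 1)(n - 2)(n - 3) / -6
  L_1(n) = n(n - 2)(n - 3) / 2
  L_2(n) = n(n - 1)(n - 3) / -2
  L_3(n) = n(n - 1)(n - 2) / 6
Then q(n) = -1/3·L_0(n) - 16/3·L_1(n) - 115/3·L_2(n) - 406/3·L_3(n).
Expanding and collecting terms gives q(n) = -6n³ + 4n² - 3n - 1/3.
Evaluating at n = 6: q(6) = -3511/3.

-3511/3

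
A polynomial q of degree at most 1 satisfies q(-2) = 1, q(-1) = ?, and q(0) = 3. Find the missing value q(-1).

2

On equispaced nodes a degree-1 polynomial has vanishing second forward difference, so
  q(-2) - 2·q(-1) + q(0) = 0.
Substituting the known values and solving for q(-1):
  -2·q(-1) = -4
  q(-1) = 2.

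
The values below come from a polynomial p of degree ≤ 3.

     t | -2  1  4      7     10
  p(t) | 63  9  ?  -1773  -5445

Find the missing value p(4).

-279

On equispaced nodes a degree-3 polynomial has vanishing fourth forward difference, so
  p(-2) - 4·p(1) + 6·p(4) - 4·p(7) + p(10) = 0.
Substituting the known values and solving for p(4):
  6·p(4) = -1674
  p(4) = -279.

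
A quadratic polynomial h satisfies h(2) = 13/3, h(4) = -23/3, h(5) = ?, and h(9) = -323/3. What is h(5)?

The 3 known points determine the degree-2 polynomial uniquely.
Write h(u) = au^2 + bu + c. Substituting each data point gives a linear system:
  4a + 2b + c = 13/3
  16a + 4b + c = -23/3
  81a + 9b + c = -323/3
Solving the system yields a = -2, b = 6, c = 1/3.
So h(u) = -2u^2 + 6u + 1/3.
Then h(5) = -59/3.

-59/3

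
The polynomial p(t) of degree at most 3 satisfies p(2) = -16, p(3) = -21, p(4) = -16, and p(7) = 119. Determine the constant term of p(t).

0

Write p(t) = at^3 + bt^2 + ct + d. Substituting each data point gives a linear system:
  8a + 4b + 2c + d = -16
  27a + 9b + 3c + d = -21
  64a + 16b + 4c + d = -16
  343a + 49b + 7c + d = 119
Solving the system yields a = 1, b = -4, c = -4, d = 0.
So p(t) = t³ - 4t² - 4t.
The constant term is 0.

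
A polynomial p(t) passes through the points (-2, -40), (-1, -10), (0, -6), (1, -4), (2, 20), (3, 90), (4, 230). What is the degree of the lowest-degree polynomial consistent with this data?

3

Forward differences of the values at t = -2, -1, 0, 1, 2, 3, 4:
  p  : -40  -10  -6  -4  20  90  230
  Δ  : 30  4  2  24  70  140
  Δ^2: -26  -2  22  46  70
  Δ^3: 24  24  24  24
  Δ^4: 0  0  0
  Δ^5: 0  0
  Δ^6: 0
The third differences are constant (24) and nonzero, while all higher differences vanish, so the minimal degree is 3.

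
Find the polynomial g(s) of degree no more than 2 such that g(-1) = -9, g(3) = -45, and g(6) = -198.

g(s) = -6s^2 + 3s

Using the Lagrange interpolation formula with nodes -1, 3, 6:
  L_0(s) = (s - 3)(s - 6) / 28
  L_1(s) = (s + 1)(s - 6) / -12
  L_2(s) = (s + 1)(s - 3) / 21
Then g(s) = -9·L_0(s) - 45·L_1(s) - 198·L_2(s).
Expanding and collecting terms gives g(s) = -6s² + 3s.
Check: g(6) = -198. ✓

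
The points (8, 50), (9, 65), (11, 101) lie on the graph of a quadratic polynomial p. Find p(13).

145

Using the Lagrange interpolation formula with nodes 8, 9, 11:
  L_0(s) = (s - 9)(s - 11) / 3
  L_1(s) = (s - 8)(s - 11) / -2
  L_2(s) = (s - 8)(s - 9) / 6
Then p(s) = 50·L_0(s) + 65·L_1(s) + 101·L_2(s).
Expanding and collecting terms gives p(s) = s^2 - 2s + 2.
Evaluating at s = 13: p(13) = 145.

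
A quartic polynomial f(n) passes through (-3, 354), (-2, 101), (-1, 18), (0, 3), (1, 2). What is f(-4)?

Using the Lagrange interpolation formula with nodes -3, -2, -1, 0, 1:
  L_0(n) = (n + 2)(n + 1)n(n - 1) / 24
  L_1(n) = (n + 3)(n + 1)n(n - 1) / -6
  L_2(n) = (n + 3)(n + 2)n(n - 1) / 4
  L_3(n) = (n + 3)(n + 2)(n + 1)(n - 1) / -6
  L_4(n) = (n + 3)(n + 2)(n + 1)n / 24
Then f(n) = 354·L_0(n) + 101·L_1(n) + 18·L_2(n) + 3·L_3(n) + 2·L_4(n).
Expanding and collecting terms gives f(n) = 2n^4 - 5n^3 + 5n^2 - 3n + 3.
Evaluating at n = -4: f(-4) = 927.

927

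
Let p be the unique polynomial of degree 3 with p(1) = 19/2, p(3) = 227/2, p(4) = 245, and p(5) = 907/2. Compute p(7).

Using the Lagrange interpolation formula with nodes 1, 3, 4, 5:
  L_0(t) = (t - 3)(t - 4)(t - 5) / -24
  L_1(t) = (t - 1)(t - 4)(t - 5) / 4
  L_2(t) = (t - 1)(t - 3)(t - 5) / -3
  L_3(t) = (t - 1)(t - 3)(t - 4) / 8
Then p(t) = 19/2·L_0(t) + 227/2·L_1(t) + 245·L_2(t) + 907/2·L_3(t).
Expanding and collecting terms gives p(t) = 3t³ + (5/2)t² + 3t + 1.
Evaluating at t = 7: p(7) = 2347/2.

2347/2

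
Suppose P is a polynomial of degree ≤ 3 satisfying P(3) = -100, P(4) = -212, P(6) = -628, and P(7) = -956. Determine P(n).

Write P(n) = an^3 + bn^2 + cn + d. Substituting each data point gives a linear system:
  27a + 9b + 3c + d = -100
  64a + 16b + 4c + d = -212
  216a + 36b + 6c + d = -628
  343a + 49b + 7c + d = -956
Solving the system yields a = -2, b = -6, c = 4, d = -4.
So P(n) = -2n³ - 6n² + 4n - 4.
Check: P(6) = -628. ✓

P(n) = -2n^3 - 6n^2 + 4n - 4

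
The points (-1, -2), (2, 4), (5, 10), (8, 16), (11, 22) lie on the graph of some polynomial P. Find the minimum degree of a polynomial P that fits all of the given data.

Forward differences of the values at u = -1, 2, 5, 8, 11:
  P  : -2  4  10  16  22
  Δ  : 6  6  6  6
  Δ^2: 0  0  0
  Δ^3: 0  0
  Δ^4: 0
The first differences are constant (6) and nonzero, while all higher differences vanish, so the minimal degree is 1.

1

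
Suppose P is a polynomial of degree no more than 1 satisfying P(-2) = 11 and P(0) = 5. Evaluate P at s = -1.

8

Write P(s) = as + b. Substituting each data point gives a linear system:
  -2a + b = 11
  b = 5
Solving the system yields a = -3, b = 5.
So P(s) = -3s + 5.
Then P(-1) = 8.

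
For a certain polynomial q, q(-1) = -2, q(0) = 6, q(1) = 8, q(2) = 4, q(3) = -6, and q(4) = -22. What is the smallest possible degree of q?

2

Forward differences of the values at n = -1, 0, 1, 2, 3, 4:
  q  : -2  6  8  4  -6  -22
  Δ  : 8  2  -4  -10  -16
  Δ^2: -6  -6  -6  -6
  Δ^3: 0  0  0
  Δ^4: 0  0
  Δ^5: 0
The second differences are constant (-6) and nonzero, while all higher differences vanish, so the minimal degree is 2.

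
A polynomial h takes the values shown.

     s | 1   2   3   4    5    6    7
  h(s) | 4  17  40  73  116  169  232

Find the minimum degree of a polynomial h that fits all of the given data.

Forward differences of the values at s = 1, 2, 3, 4, 5, 6, 7:
  h  : 4  17  40  73  116  169  232
  Δ  : 13  23  33  43  53  63
  Δ^2: 10  10  10  10  10
  Δ^3: 0  0  0  0
  Δ^4: 0  0  0
  Δ^5: 0  0
  Δ^6: 0
The second differences are constant (10) and nonzero, while all higher differences vanish, so the minimal degree is 2.

2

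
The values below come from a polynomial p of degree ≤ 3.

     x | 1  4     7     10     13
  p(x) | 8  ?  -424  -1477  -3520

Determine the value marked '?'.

On equispaced nodes a degree-3 polynomial has vanishing fourth forward difference, so
  p(1) - 4·p(4) + 6·p(7) - 4·p(10) + p(13) = 0.
Substituting the known values and solving for p(4):
  -4·p(4) = 148
  p(4) = -37.

-37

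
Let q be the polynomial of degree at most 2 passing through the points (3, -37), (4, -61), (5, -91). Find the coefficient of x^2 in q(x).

-3

Write q(x) = ax^2 + bx + c. Substituting each data point gives a linear system:
  9a + 3b + c = -37
  16a + 4b + c = -61
  25a + 5b + c = -91
Solving the system yields a = -3, b = -3, c = -1.
So q(x) = -3x^2 - 3x - 1.
The leading coefficient is -3.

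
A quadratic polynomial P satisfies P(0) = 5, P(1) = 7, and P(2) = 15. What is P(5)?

75

Forward differences of the values at u = 0, 1, 2:
  P  : 5  7  15
  Δ  : 2  8
  Δ^2: 6
The second differences are constant, confirming degree 2.
Interpolating (Newton forward form) and evaluating at u = 5 gives P(5) = 75.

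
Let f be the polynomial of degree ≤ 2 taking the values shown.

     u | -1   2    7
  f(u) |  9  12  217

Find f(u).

f(u) = 5u^2 - 4u

Write f(u) = au^2 + bu + c. Substituting each data point gives a linear system:
  a - b + c = 9
  4a + 2b + c = 12
  49a + 7b + c = 217
Solving the system yields a = 5, b = -4, c = 0.
So f(u) = 5u^2 - 4u.
Check: f(2) = 12. ✓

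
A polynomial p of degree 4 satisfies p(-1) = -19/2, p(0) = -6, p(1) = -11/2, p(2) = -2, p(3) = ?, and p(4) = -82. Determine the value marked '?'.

On equispaced nodes a degree-4 polynomial has vanishing fifth forward difference, so
  - p(-1) + 5·p(0) - 10·p(1) + 10·p(2) - 5·p(3) + p(4) = 0.
Substituting the known values and solving for p(3):
  -5·p(3) = 135/2
  p(3) = -27/2.

-27/2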